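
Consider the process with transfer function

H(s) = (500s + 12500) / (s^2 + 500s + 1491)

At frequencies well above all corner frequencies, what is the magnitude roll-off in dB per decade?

Each pole contributes −20 dB/decade at high frequency; each zero contributes +20 dB/decade.
Net: 1 zero(s) − 2 pole(s) → -20 dB/decade.

-20 dB/decade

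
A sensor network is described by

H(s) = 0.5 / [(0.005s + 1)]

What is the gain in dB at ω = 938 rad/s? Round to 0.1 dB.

At ω = 938 rad/s:
pole (1 + j938·0.005) = 1 + j4.69 → |·| ≈ 4.7954, ∠ ≈ 77.96°
|H| = 0.5 · 1 / (4.7954) ≈ 0.10427
Gain = 20 log₁₀(0.10427) ≈ -19.64 dB

-19.6 dB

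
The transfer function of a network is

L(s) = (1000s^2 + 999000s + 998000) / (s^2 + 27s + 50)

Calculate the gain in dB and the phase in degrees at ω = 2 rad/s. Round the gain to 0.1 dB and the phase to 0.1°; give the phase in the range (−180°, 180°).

Substitute s = j2:
Numerator: 1000(j2)^2 + 999000(j2) + 998000 = 994000 + j1998000
Denominator: (j2)^2 + 27(j2) + 50 = 46 + j54
|N| = √(994000² + 1998000²) ≈ 2.2316e+06, ∠N ≈ 63.55°
|D| = √(46² + 54²) ≈ 70.937, ∠D ≈ 49.57°
|L| = 2.2316e+06 / 70.937 ≈ 31459
Gain = 20 log₁₀(31459) ≈ 89.95 dB
∠L = 63.55° − 49.57° = 13.98°

90.0 dB, 14.0°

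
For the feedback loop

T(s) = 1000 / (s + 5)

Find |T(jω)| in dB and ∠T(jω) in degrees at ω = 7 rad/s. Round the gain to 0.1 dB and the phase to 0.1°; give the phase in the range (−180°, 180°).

At s = jω = j7:
pole (s+5): 5 + j7 → |·| = √(5²+7²) = √74 ≈ 8.6023, ∠ = arctan(7/5) ≈ 54.46°
|T| = 1000 / 8.6023 ≈ 116.25
Gain = 20 log₁₀(116.25) ≈ 41.31 dB
∠T = 0.00° − 54.46° = -54.46°

41.3 dB, -54.5°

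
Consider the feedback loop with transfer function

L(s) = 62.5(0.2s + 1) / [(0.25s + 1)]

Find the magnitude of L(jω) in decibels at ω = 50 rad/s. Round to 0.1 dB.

At ω = 50 rad/s:
zero (1 + j50·0.2) = 1 + j10 → |·| ≈ 10.05, ∠ ≈ 84.29°
pole (1 + j50·0.25) = 1 + j12.5 → |·| ≈ 12.54, ∠ ≈ 85.43°
|L| = 62.5 · 10.05 / (12.54) ≈ 50.09
Gain = 20 log₁₀(50.09) ≈ 34.00 dB

34.0 dB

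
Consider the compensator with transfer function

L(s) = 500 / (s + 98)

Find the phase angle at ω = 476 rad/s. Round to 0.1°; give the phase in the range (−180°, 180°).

At s = jω = j476:
pole (s+98): 98 + j476 → |·| = √(98²+476²) = √236180 ≈ 485.98, ∠ = arctan(476/98) ≈ 78.37°
∠L = 0.00° − 78.37° = -78.37°

-78.4°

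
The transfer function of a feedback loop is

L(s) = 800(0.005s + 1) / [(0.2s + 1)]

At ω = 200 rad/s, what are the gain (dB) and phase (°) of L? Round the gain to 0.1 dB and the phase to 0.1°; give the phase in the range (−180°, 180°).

At ω = 200 rad/s:
zero (1 + j200·0.005) = 1 + j1 → |·| ≈ 1.4142, ∠ ≈ 45.00°
pole (1 + j200·0.2) = 1 + j40 → |·| ≈ 40.012, ∠ ≈ 88.57°
|L| = 800 · 1.4142 / (40.012) ≈ 28.276
Gain = 20 log₁₀(28.276) ≈ 29.03 dB
∠L = (45.00°) − (88.57°) = -43.57°

29.0 dB, -43.6°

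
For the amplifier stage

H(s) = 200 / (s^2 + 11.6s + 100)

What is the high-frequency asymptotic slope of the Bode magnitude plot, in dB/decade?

Each pole contributes −20 dB/decade at high frequency; each zero contributes +20 dB/decade.
Net: 0 zero(s) − 2 pole(s) → -40 dB/decade.

-40 dB/decade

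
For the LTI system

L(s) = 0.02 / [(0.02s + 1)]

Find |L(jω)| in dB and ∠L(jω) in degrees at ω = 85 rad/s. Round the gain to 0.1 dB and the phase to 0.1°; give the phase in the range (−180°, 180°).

-39.9 dB, -59.5°

At ω = 85 rad/s:
pole (1 + j85·0.02) = 1 + j1.7 → |·| ≈ 1.9723, ∠ ≈ 59.53°
|L| = 0.02 · 1 / (1.9723) ≈ 0.01014
Gain = 20 log₁₀(0.01014) ≈ -39.88 dB
∠L = (0°) − (59.53°) = -59.53°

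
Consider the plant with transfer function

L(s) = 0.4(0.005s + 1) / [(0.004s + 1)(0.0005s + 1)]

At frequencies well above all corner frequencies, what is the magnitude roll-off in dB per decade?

-20 dB/decade

Each pole contributes −20 dB/decade at high frequency; each zero contributes +20 dB/decade.
Net: 1 zero(s) − 2 pole(s) → -20 dB/decade.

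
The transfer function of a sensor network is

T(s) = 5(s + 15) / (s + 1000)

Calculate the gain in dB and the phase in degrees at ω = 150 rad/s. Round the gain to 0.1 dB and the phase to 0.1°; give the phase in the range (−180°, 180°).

At s = jω = j150:
zero (s+15): 15 + j150 → |·| = √(15²+150²) = √22725 ≈ 150.75, ∠ = arctan(150/15) ≈ 84.29°
pole (s+1000): 1000 + j150 → |·| = √(1000²+150²) = √1022500 ≈ 1011.2, ∠ = arctan(150/1000) ≈ 8.53°
|T| = 5 · 150.75 / 1011.2 ≈ 0.7454
Gain = 20 log₁₀(0.7454) ≈ -2.55 dB
∠T = 84.29° − 8.53° = 75.76°

-2.6 dB, 75.8°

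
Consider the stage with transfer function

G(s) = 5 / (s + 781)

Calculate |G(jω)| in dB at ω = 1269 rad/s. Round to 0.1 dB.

At s = jω = j1269:
pole (s+781): 781 + j1269 → |·| = √(781²+1269²) = √2220322 ≈ 1490.1, ∠ = arctan(1269/781) ≈ 58.39°
|G| = 5 / 1490.1 ≈ 0.0033555
Gain = 20 log₁₀(0.0033555) ≈ -49.48 dB

-49.5 dB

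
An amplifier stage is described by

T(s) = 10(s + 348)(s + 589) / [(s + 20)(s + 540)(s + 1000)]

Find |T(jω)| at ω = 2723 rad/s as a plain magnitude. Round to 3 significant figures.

0.00349

At s = jω = j2723:
zero (s+348): 348 + j2723 → |·| = √(348²+2723²) = √7535833 ≈ 2745.1, ∠ = arctan(2723/348) ≈ 82.72°
zero (s+589): 589 + j2723 → |·| = √(589²+2723²) = √7761650 ≈ 2786, ∠ = arctan(2723/589) ≈ 77.79°
pole (s+20): 20 + j2723 → |·| = √(20²+2723²) = √7415129 ≈ 2723.1, ∠ = arctan(2723/20) ≈ 89.58°
pole (s+540): 540 + j2723 → |·| = √(540²+2723²) = √7706329 ≈ 2776, ∠ = arctan(2723/540) ≈ 78.78°
pole (s+1000): 1000 + j2723 → |·| = √(1000²+2723²) = √8414729 ≈ 2900.8, ∠ = arctan(2723/1000) ≈ 69.83°
|T| = 10 · 7.6478e+06 / 2.1928e+10 ≈ 0.0034877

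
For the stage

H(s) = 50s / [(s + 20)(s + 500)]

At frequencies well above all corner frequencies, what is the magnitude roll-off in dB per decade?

Each pole contributes −20 dB/decade at high frequency; each zero contributes +20 dB/decade.
Net: 1 zero(s) − 2 pole(s) → -20 dB/decade.

-20 dB/decade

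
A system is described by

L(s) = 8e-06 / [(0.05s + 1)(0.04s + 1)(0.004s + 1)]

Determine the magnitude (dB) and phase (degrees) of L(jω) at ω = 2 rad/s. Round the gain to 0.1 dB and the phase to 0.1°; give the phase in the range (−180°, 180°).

-102.0 dB, -10.7°

At ω = 2 rad/s:
pole (1 + j2·0.05) = 1 + j0.1 → |·| ≈ 1.005, ∠ ≈ 5.71°
pole (1 + j2·0.04) = 1 + j0.08 → |·| ≈ 1.0032, ∠ ≈ 4.57°
pole (1 + j2·0.004) = 1 + j0.008 → |·| ≈ 1, ∠ ≈ 0.46°
|L| = 8e-06 · 1 / (1.005 · 1.0032 · 1) ≈ 7.9348e-06
Gain = 20 log₁₀(7.9348e-06) ≈ -102.01 dB
∠L = (0°) − (5.71° + 4.57° + 0.46°) = -10.74°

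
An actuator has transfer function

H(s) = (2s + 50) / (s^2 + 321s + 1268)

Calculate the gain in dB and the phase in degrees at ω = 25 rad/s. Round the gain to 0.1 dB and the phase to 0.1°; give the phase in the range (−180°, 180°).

Substitute s = j25:
Numerator: 2(j25) + 50 = 50 + j50
Denominator: (j25)^2 + 321(j25) + 1268 = 643 + j8025
|N| = √(50² + 50²) ≈ 70.711, ∠N ≈ 45.00°
|D| = √(643² + 8025²) ≈ 8050.7, ∠D ≈ 85.42°
|H| = 70.711 / 8050.7 ≈ 0.0087832
Gain = 20 log₁₀(0.0087832) ≈ -41.13 dB
∠H = 45.00° − 85.42° = -40.42°

-41.1 dB, -40.4°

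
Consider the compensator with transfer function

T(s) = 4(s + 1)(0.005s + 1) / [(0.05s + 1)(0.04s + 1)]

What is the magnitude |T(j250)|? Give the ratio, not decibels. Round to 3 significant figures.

At ω = 250 rad/s:
zero (1 + j250·1) = 1 + j250 → |·| ≈ 250, ∠ ≈ 89.77°
zero (1 + j250·0.005) = 1 + j1.25 → |·| ≈ 1.6008, ∠ ≈ 51.34°
pole (1 + j250·0.05) = 1 + j12.5 → |·| ≈ 12.54, ∠ ≈ 85.43°
pole (1 + j250·0.04) = 1 + j10 → |·| ≈ 10.05, ∠ ≈ 84.29°
|T| = 4 · 250 · 1.6008 / (12.54 · 10.05) ≈ 12.702

12.7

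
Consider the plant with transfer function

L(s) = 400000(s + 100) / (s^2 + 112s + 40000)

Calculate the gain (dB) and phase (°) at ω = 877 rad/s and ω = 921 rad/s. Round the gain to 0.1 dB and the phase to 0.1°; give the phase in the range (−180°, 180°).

ω = 877: 53.6 dB, -88.8°; ω = 921: 53.2 dB, -88.9°

At s = jω = j877:
zero (s+100): 100 + j877 → |·| = √(100²+877²) = √779129 ≈ 882.68, ∠ = arctan(877/100) ≈ 83.49°
quadratic: (j877)² + 112·j877 + 40000 = -729129 + j98224 → |·| ≈ 7.3572e+05, ∠ ≈ 172.33°
|L| = 400000 · 882.68 / 7.3572e+05 ≈ 479.9
Gain = 20 log₁₀(479.9) ≈ 53.62 dB
∠L = 83.49° − 172.33° = -88.84°

At s = jω = j921:
zero (s+100): 100 + j921 → |·| = √(100²+921²) = √858241 ≈ 926.41, ∠ = arctan(921/100) ≈ 83.80°
quadratic: (j921)² + 112·j921 + 40000 = -808241 + j103152 → |·| ≈ 8.148e+05, ∠ ≈ 172.73°
|L| = 400000 · 926.41 / 8.148e+05 ≈ 454.79
Gain = 20 log₁₀(454.79) ≈ 53.16 dB
∠L = 83.80° − 172.73° = -88.93°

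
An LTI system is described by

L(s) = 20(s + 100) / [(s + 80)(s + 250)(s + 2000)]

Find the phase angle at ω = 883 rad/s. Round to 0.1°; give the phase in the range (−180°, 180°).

-99.3°

At s = jω = j883:
zero (s+100): 100 + j883 → |·| = √(100²+883²) = √789689 ≈ 888.64, ∠ = arctan(883/100) ≈ 83.54°
pole (s+80): 80 + j883 → |·| = √(80²+883²) = √786089 ≈ 886.62, ∠ = arctan(883/80) ≈ 84.82°
pole (s+250): 250 + j883 → |·| = √(250²+883²) = √842189 ≈ 917.71, ∠ = arctan(883/250) ≈ 74.19°
pole (s+2000): 2000 + j883 → |·| = √(2000²+883²) = √4779689 ≈ 2186.2, ∠ = arctan(883/2000) ≈ 23.82°
∠L = 83.54° − 182.83° = -99.29°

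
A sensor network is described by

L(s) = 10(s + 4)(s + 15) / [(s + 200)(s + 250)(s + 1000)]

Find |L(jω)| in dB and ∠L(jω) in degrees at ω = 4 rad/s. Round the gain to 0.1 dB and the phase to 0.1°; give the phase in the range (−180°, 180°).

-95.1 dB, 57.6°

At s = jω = j4:
zero (s+4): 4 + j4 → |·| = √(4²+4²) = √32 ≈ 5.6569, ∠ = arctan(4/4) ≈ 45.00°
zero (s+15): 15 + j4 → |·| = √(15²+4²) = √241 ≈ 15.524, ∠ = arctan(4/15) ≈ 14.93°
pole (s+200): 200 + j4 → |·| = √(200²+4²) = √40016 ≈ 200.04, ∠ = arctan(4/200) ≈ 1.15°
pole (s+250): 250 + j4 → |·| = √(250²+4²) = √62516 ≈ 250.03, ∠ = arctan(4/250) ≈ 0.92°
pole (s+1000): 1000 + j4 → |·| = √(1000²+4²) = √1000016 ≈ 1000, ∠ = arctan(4/1000) ≈ 0.23°
|L| = 10 · 87.818 / 5.0016e+07 ≈ 1.7558e-05
Gain = 20 log₁₀(1.7558e-05) ≈ -95.11 dB
∠L = 59.93° − 2.30° = 57.63°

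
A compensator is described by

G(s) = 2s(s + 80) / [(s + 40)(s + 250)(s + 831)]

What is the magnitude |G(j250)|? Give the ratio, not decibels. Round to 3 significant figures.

At s = jω = j250:
zero (s+80): 80 + j250 → |·| = √(80²+250²) = √68900 ≈ 262.49, ∠ = arctan(250/80) ≈ 72.26°
zero at origin: s = j250 → |·| = 250, ∠ = 90.00°
pole (s+40): 40 + j250 → |·| = √(40²+250²) = √64100 ≈ 253.18, ∠ = arctan(250/40) ≈ 80.91°
pole (s+250): 250 + j250 → |·| = √(250²+250²) = √125000 ≈ 353.55, ∠ = arctan(250/250) ≈ 45.00°
pole (s+831): 831 + j250 → |·| = √(831²+250²) = √753061 ≈ 867.79, ∠ = arctan(250/831) ≈ 16.74°
|G| = 2 · 65622 / 7.7677e+07 ≈ 0.0016896

0.00169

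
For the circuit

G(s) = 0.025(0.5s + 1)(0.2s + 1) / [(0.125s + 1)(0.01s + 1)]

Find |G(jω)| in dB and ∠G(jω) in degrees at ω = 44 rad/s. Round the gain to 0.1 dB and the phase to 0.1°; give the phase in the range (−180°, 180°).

At ω = 44 rad/s:
zero (1 + j44·0.5) = 1 + j22 → |·| ≈ 22.023, ∠ ≈ 87.40°
zero (1 + j44·0.2) = 1 + j8.8 → |·| ≈ 8.8566, ∠ ≈ 83.52°
pole (1 + j44·0.125) = 1 + j5.5 → |·| ≈ 5.5902, ∠ ≈ 79.70°
pole (1 + j44·0.01) = 1 + j0.44 → |·| ≈ 1.0925, ∠ ≈ 23.75°
|G| = 0.025 · 22.023 · 8.8566 / (5.5902 · 1.0925) ≈ 0.79843
Gain = 20 log₁₀(0.79843) ≈ -1.96 dB
∠G = (87.40° + 83.52°) − (79.70° + 23.75°) = 67.47°

-2.0 dB, 67.5°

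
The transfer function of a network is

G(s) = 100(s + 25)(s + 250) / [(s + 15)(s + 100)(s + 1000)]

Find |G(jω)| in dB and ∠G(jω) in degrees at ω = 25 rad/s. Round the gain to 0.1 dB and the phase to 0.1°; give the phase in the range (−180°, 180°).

-10.6 dB, -23.8°

At s = jω = j25:
zero (s+25): 25 + j25 → |·| = √(25²+25²) = √1250 ≈ 35.355, ∠ = arctan(25/25) ≈ 45.00°
zero (s+250): 250 + j25 → |·| = √(250²+25²) = √63125 ≈ 251.25, ∠ = arctan(25/250) ≈ 5.71°
pole (s+15): 15 + j25 → |·| = √(15²+25²) = √850 ≈ 29.155, ∠ = arctan(25/15) ≈ 59.04°
pole (s+100): 100 + j25 → |·| = √(100²+25²) = √10625 ≈ 103.08, ∠ = arctan(25/100) ≈ 14.04°
pole (s+1000): 1000 + j25 → |·| = √(1000²+25²) = √1000625 ≈ 1000.3, ∠ = arctan(25/1000) ≈ 1.43°
|G| = 100 · 8882.9 / 3.0062e+06 ≈ 0.29549
Gain = 20 log₁₀(0.29549) ≈ -10.59 dB
∠G = 50.71° − 74.51° = -23.80°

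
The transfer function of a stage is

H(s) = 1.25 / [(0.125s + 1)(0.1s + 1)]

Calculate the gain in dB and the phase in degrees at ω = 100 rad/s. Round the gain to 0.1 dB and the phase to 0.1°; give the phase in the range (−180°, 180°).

-40.1 dB, -169.7°

At ω = 100 rad/s:
pole (1 + j100·0.125) = 1 + j12.5 → |·| ≈ 12.54, ∠ ≈ 85.43°
pole (1 + j100·0.1) = 1 + j10 → |·| ≈ 10.05, ∠ ≈ 84.29°
|H| = 1.25 · 1 / (12.54 · 10.05) ≈ 0.0099185
Gain = 20 log₁₀(0.0099185) ≈ -40.07 dB
∠H = (0°) − (85.43° + 84.29°) = -169.72°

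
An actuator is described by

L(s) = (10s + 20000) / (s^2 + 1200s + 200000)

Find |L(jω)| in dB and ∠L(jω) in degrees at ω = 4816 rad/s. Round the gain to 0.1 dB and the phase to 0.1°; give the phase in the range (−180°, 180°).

-53.2 dB, -98.4°

Substitute s = j4816:
Numerator: 10(j4816) + 20000 = 20000 + j48160
Denominator: (j4816)^2 + 1200(j4816) + 200000 = -22993856 + j5779200
|N| = √(20000² + 48160²) ≈ 52148, ∠N ≈ 67.45°
|D| = √(22993856² + 5779200²) ≈ 2.3709e+07, ∠D ≈ 165.89°
|L| = 52148 / 2.3709e+07 ≈ 0.0021995
Gain = 20 log₁₀(0.0021995) ≈ -53.15 dB
∠L = 67.45° − 165.89° = -98.44°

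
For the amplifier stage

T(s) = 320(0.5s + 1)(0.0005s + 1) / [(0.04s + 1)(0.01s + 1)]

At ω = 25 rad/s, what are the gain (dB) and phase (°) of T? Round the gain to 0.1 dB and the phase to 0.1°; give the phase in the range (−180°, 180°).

68.8 dB, 27.1°

At ω = 25 rad/s:
zero (1 + j25·0.5) = 1 + j12.5 → |·| ≈ 12.54, ∠ ≈ 85.43°
zero (1 + j25·0.0005) = 1 + j0.0125 → |·| ≈ 1.0001, ∠ ≈ 0.72°
pole (1 + j25·0.04) = 1 + j1 → |·| ≈ 1.4142, ∠ ≈ 45.00°
pole (1 + j25·0.01) = 1 + j0.25 → |·| ≈ 1.0308, ∠ ≈ 14.04°
|T| = 320 · 12.54 · 1.0001 / (1.4142 · 1.0308) ≈ 2753
Gain = 20 log₁₀(2753) ≈ 68.80 dB
∠T = (85.43° + 0.72°) − (45.00° + 14.04°) = 27.11°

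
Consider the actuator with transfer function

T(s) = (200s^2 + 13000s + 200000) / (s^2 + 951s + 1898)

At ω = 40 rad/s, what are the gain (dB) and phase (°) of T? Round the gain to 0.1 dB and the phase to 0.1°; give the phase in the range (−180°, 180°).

Substitute s = j40:
Numerator: 200(j40)^2 + 13000(j40) + 200000 = -120000 + j520000
Denominator: (j40)^2 + 951(j40) + 1898 = 298 + j38040
|N| = √(120000² + 520000²) ≈ 5.3367e+05, ∠N ≈ 102.99°
|D| = √(298² + 38040²) ≈ 38041, ∠D ≈ 89.55°
|T| = 5.3367e+05 / 38041 ≈ 14.029
Gain = 20 log₁₀(14.029) ≈ 22.94 dB
∠T = 102.99° − 89.55° = 13.44°

22.9 dB, 13.4°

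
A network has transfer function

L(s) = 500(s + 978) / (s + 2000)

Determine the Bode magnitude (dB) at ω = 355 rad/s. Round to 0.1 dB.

48.2 dB

At s = jω = j355:
zero (s+978): 978 + j355 → |·| = √(978²+355²) = √1082509 ≈ 1040.4, ∠ = arctan(355/978) ≈ 19.95°
pole (s+2000): 2000 + j355 → |·| = √(2000²+355²) = √4126025 ≈ 2031.3, ∠ = arctan(355/2000) ≈ 10.07°
|L| = 500 · 1040.4 / 2031.3 ≈ 256.09
Gain = 20 log₁₀(256.09) ≈ 48.17 dB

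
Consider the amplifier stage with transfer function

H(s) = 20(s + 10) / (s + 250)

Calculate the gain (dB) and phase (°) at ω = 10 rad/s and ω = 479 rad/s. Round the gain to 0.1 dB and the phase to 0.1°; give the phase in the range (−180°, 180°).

ω = 10: 1.1 dB, 42.7°; ω = 479: 25.0 dB, 26.4°

At s = jω = j10:
zero (s+10): 10 + j10 → |·| = √(10²+10²) = √200 ≈ 14.142, ∠ = arctan(10/10) ≈ 45.00°
pole (s+250): 250 + j10 → |·| = √(250²+10²) = √62600 ≈ 250.2, ∠ = arctan(10/250) ≈ 2.29°
|H| = 20 · 14.142 / 250.2 ≈ 1.1305
Gain = 20 log₁₀(1.1305) ≈ 1.07 dB
∠H = 45.00° − 2.29° = 42.71°

At s = jω = j479:
zero (s+10): 10 + j479 → |·| = √(10²+479²) = √229541 ≈ 479.1, ∠ = arctan(479/10) ≈ 88.80°
pole (s+250): 250 + j479 → |·| = √(250²+479²) = √291941 ≈ 540.32, ∠ = arctan(479/250) ≈ 62.44°
|H| = 20 · 479.1 / 540.32 ≈ 17.734
Gain = 20 log₁₀(17.734) ≈ 24.98 dB
∠H = 88.80° − 62.44° = 26.36°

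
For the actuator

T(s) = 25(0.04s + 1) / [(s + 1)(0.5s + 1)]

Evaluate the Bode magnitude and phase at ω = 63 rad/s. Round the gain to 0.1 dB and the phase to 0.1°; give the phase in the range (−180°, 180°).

At ω = 63 rad/s:
zero (1 + j63·0.04) = 1 + j2.52 → |·| ≈ 2.7112, ∠ ≈ 68.36°
pole (1 + j63·1) = 1 + j63 → |·| ≈ 63.008, ∠ ≈ 89.09°
pole (1 + j63·0.5) = 1 + j31.5 → |·| ≈ 31.516, ∠ ≈ 88.18°
|T| = 25 · 2.7112 / (63.008 · 31.516) ≈ 0.034133
Gain = 20 log₁₀(0.034133) ≈ -29.34 dB
∠T = (68.36°) − (89.09° + 88.18°) = -108.91°

-29.3 dB, -108.9°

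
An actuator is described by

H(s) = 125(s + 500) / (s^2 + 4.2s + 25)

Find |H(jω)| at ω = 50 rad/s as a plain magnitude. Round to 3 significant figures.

At s = jω = j50:
zero (s+500): 500 + j50 → |·| = √(500²+50²) = √252500 ≈ 502.49, ∠ = arctan(50/500) ≈ 5.71°
quadratic: (j50)² + 4.2·j50 + 25 = -2475 + j210 → |·| ≈ 2483.9, ∠ ≈ 175.15°
|H| = 125 · 502.49 / 2483.9 ≈ 25.287

25.3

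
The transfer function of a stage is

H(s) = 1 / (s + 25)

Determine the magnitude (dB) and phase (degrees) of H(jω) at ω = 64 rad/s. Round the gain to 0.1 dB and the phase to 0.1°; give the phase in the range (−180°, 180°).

Substitute s = j64:
Numerator: 1 = 1 + j0
Denominator: (j64) + 25 = 25 + j64
|N| = √(1² + 0²) ≈ 1, ∠N ≈ 0.00°
|D| = √(25² + 64²) ≈ 68.71, ∠D ≈ 68.66°
|H| = 1 / 68.71 ≈ 0.014554
Gain = 20 log₁₀(0.014554) ≈ -36.74 dB
∠H = 0.00° − 68.66° = -68.66°

-36.7 dB, -68.7°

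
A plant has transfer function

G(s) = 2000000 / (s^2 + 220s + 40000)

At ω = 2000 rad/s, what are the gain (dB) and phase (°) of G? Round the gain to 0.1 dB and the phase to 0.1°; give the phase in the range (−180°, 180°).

At s = jω = j2000:
quadratic: (j2000)² + 220·j2000 + 40000 = -3960000 + j440000 → |·| ≈ 3.9844e+06, ∠ ≈ 173.66°
|G| = 2000000 / 3.9844e+06 ≈ 0.50196
Gain = 20 log₁₀(0.50196) ≈ -5.99 dB
∠G = 0.00° − 173.66° = -173.66°

-6.0 dB, -173.7°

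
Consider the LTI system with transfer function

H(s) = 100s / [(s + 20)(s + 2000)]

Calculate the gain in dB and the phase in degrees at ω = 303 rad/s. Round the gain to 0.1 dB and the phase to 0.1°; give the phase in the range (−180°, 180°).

-26.1 dB, -4.8°

At s = jω = j303:
zero at origin: s = j303 → |·| = 303, ∠ = 90.00°
pole (s+20): 20 + j303 → |·| = √(20²+303²) = √92209 ≈ 303.66, ∠ = arctan(303/20) ≈ 86.22°
pole (s+2000): 2000 + j303 → |·| = √(2000²+303²) = √4091809 ≈ 2022.8, ∠ = arctan(303/2000) ≈ 8.61°
|H| = 100 · 303 / 6.1424e+05 ≈ 0.049329
Gain = 20 log₁₀(0.049329) ≈ -26.14 dB
∠H = 90.00° − 94.83° = -4.83°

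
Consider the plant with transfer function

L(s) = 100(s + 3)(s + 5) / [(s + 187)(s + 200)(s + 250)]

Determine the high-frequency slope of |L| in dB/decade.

Each pole contributes −20 dB/decade at high frequency; each zero contributes +20 dB/decade.
Net: 2 zero(s) − 3 pole(s) → -20 dB/decade.

-20 dB/decade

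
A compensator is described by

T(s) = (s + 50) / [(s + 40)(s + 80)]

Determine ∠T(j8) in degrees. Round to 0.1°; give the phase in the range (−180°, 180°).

-7.9°

At s = jω = j8:
zero (s+50): 50 + j8 → |·| = √(50²+8²) = √2564 ≈ 50.636, ∠ = arctan(8/50) ≈ 9.09°
pole (s+40): 40 + j8 → |·| = √(40²+8²) = √1664 ≈ 40.792, ∠ = arctan(8/40) ≈ 11.31°
pole (s+80): 80 + j8 → |·| = √(80²+8²) = √6464 ≈ 80.399, ∠ = arctan(8/80) ≈ 5.71°
∠T = 9.09° − 17.02° = -7.93°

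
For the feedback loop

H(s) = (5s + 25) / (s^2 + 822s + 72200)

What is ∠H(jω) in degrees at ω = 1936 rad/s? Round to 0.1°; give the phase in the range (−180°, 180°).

Substitute s = j1936:
Numerator: 5(j1936) + 25 = 25 + j9680
Denominator: (j1936)^2 + 822(j1936) + 72200 = -3675896 + j1591392
|N| = √(25² + 9680²) ≈ 9680, ∠N ≈ 89.85°
|D| = √(3675896² + 1591392²) ≈ 4.0056e+06, ∠D ≈ 156.59°
∠H = 89.85° − 156.59° = -66.74°

-66.7°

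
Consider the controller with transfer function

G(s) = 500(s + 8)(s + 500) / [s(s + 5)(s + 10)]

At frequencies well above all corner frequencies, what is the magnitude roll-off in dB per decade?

-20 dB/decade

Each pole contributes −20 dB/decade at high frequency; each zero contributes +20 dB/decade.
Net: 2 zero(s) − 3 pole(s) → -20 dB/decade.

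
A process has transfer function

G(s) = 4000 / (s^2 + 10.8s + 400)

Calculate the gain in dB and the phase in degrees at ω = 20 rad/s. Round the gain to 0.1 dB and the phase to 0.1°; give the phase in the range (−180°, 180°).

25.4 dB, -90.0°

At s = jω = j20:
quadratic: (j20)² + 10.8·j20 + 400 = 0 + j216 → |·| ≈ 216, ∠ ≈ 90.00°
|G| = 4000 / 216 ≈ 18.519
Gain = 20 log₁₀(18.519) ≈ 25.35 dB
∠G = 0.00° − 90.00° = -90.00°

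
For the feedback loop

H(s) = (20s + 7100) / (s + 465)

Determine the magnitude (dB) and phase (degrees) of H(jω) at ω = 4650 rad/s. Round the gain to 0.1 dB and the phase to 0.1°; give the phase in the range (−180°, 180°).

Substitute s = j4650:
Numerator: 20(j4650) + 7100 = 7100 + j93000
Denominator: (j4650) + 465 = 465 + j4650
|N| = √(7100² + 93000²) ≈ 93271, ∠N ≈ 85.63°
|D| = √(465² + 4650²) ≈ 4673.2, ∠D ≈ 84.29°
|H| = 93271 / 4673.2 ≈ 19.959
Gain = 20 log₁₀(19.959) ≈ 26.00 dB
∠H = 85.63° − 84.29° = 1.34°

26.0 dB, 1.3°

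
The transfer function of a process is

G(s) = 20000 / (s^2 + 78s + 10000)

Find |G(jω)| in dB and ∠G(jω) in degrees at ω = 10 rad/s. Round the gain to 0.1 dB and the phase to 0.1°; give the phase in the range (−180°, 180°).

At s = jω = j10:
quadratic: (j10)² + 78·j10 + 10000 = 9900 + j780 → |·| ≈ 9930.7, ∠ ≈ 4.50°
|G| = 20000 / 9930.7 ≈ 2.014
Gain = 20 log₁₀(2.014) ≈ 6.08 dB
∠G = 0.00° − 4.50° = -4.50°

6.1 dB, -4.5°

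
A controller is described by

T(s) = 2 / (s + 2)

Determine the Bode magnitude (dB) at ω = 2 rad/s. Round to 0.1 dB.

Substitute s = j2:
Numerator: 2 = 2 + j0
Denominator: (j2) + 2 = 2 + j2
|N| = √(2² + 0²) ≈ 2, ∠N ≈ 0.00°
|D| = √(2² + 2²) ≈ 2.8284, ∠D ≈ 45.00°
|T| = 2 / 2.8284 ≈ 0.70711
Gain = 20 log₁₀(0.70711) ≈ -3.01 dB

-3.0 dB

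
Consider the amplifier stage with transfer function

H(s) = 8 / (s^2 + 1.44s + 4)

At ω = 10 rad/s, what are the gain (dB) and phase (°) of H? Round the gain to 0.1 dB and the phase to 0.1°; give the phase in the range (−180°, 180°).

At s = jω = j10:
quadratic: (j10)² + 1.44·j10 + 4 = -96 + j14.4 → |·| ≈ 97.074, ∠ ≈ 171.47°
|H| = 8 / 97.074 ≈ 0.082411
Gain = 20 log₁₀(0.082411) ≈ -21.68 dB
∠H = 0.00° − 171.47° = -171.47°

-21.7 dB, -171.5°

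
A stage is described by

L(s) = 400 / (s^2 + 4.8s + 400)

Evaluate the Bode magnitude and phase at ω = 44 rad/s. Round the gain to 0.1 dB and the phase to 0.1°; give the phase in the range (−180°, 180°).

At s = jω = j44:
quadratic: (j44)² + 4.8·j44 + 400 = -1536 + j211.2 → |·| ≈ 1550.5, ∠ ≈ 172.17°
|L| = 400 / 1550.5 ≈ 0.25798
Gain = 20 log₁₀(0.25798) ≈ -11.77 dB
∠L = 0.00° − 172.17° = -172.17°

-11.8 dB, -172.2°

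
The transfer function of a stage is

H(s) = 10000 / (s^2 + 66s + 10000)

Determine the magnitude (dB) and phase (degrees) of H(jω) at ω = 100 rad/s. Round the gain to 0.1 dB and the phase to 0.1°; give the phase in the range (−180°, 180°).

3.6 dB, -90.0°

At s = jω = j100:
quadratic: (j100)² + 66·j100 + 10000 = 0 + j6600 → |·| ≈ 6600, ∠ ≈ 90.00°
|H| = 10000 / 6600 ≈ 1.5152
Gain = 20 log₁₀(1.5152) ≈ 3.61 dB
∠H = 0.00° − 90.00° = -90.00°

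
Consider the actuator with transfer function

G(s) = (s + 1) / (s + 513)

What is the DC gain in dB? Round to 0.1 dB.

-54.2 dB

G(0) = 1 / 513 ≈ 0.0019493
20 log₁₀(0.0019493) ≈ -54.20 dB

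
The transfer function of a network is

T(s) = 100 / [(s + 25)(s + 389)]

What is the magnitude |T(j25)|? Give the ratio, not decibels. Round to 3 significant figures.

0.00726

At s = jω = j25:
pole (s+25): 25 + j25 → |·| = √(25²+25²) = √1250 ≈ 35.355, ∠ = arctan(25/25) ≈ 45.00°
pole (s+389): 389 + j25 → |·| = √(389²+25²) = √151946 ≈ 389.8, ∠ = arctan(25/389) ≈ 3.68°
|T| = 100 / 13781 ≈ 0.0072564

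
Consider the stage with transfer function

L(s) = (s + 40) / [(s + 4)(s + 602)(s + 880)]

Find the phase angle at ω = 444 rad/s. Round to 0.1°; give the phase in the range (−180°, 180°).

At s = jω = j444:
zero (s+40): 40 + j444 → |·| = √(40²+444²) = √198736 ≈ 445.8, ∠ = arctan(444/40) ≈ 84.85°
pole (s+4): 4 + j444 → |·| = √(4²+444²) = √197152 ≈ 444.02, ∠ = arctan(444/4) ≈ 89.48°
pole (s+602): 602 + j444 → |·| = √(602²+444²) = √559540 ≈ 748.02, ∠ = arctan(444/602) ≈ 36.41°
pole (s+880): 880 + j444 → |·| = √(880²+444²) = √971536 ≈ 985.67, ∠ = arctan(444/880) ≈ 26.77°
∠L = 84.85° − 152.66° = -67.81°

-67.8°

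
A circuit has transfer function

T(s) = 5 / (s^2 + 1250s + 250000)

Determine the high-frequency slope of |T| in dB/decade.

Each pole contributes −20 dB/decade at high frequency; each zero contributes +20 dB/decade.
Net: 0 zero(s) − 2 pole(s) → -40 dB/decade.

-40 dB/decade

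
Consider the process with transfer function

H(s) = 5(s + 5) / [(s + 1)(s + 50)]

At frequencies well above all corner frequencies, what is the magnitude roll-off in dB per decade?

-20 dB/decade

Each pole contributes −20 dB/decade at high frequency; each zero contributes +20 dB/decade.
Net: 1 zero(s) − 2 pole(s) → -20 dB/decade.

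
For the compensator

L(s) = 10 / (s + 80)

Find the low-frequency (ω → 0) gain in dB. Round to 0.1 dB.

L(0) = 10 / (80) = 0.125
20 log₁₀(0.125) ≈ -18.06 dB

-18.1 dB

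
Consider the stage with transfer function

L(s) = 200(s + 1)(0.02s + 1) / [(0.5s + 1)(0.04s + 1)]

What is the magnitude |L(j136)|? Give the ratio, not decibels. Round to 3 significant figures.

At ω = 136 rad/s:
zero (1 + j136·1) = 1 + j136 → |·| ≈ 136, ∠ ≈ 89.58°
zero (1 + j136·0.02) = 1 + j2.72 → |·| ≈ 2.898, ∠ ≈ 69.81°
pole (1 + j136·0.5) = 1 + j68 → |·| ≈ 68.007, ∠ ≈ 89.16°
pole (1 + j136·0.04) = 1 + j5.44 → |·| ≈ 5.5311, ∠ ≈ 79.58°
|L| = 200 · 136 · 2.898 / (68.007 · 5.5311) ≈ 209.56

210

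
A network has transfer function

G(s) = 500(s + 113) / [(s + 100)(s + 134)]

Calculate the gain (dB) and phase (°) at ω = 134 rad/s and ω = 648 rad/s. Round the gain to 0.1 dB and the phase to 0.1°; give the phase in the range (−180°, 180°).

At s = jω = j134:
zero (s+113): 113 + j134 → |·| = √(113²+134²) = √30725 ≈ 175.29, ∠ = arctan(134/113) ≈ 49.86°
pole (s+100): 100 + j134 → |·| = √(100²+134²) = √27956 ≈ 167.2, ∠ = arctan(134/100) ≈ 53.27°
pole (s+134): 134 + j134 → |·| = √(134²+134²) = √35912 ≈ 189.5, ∠ = arctan(134/134) ≈ 45.00°
|G| = 500 · 175.29 / 31684 ≈ 2.7662
Gain = 20 log₁₀(2.7662) ≈ 8.84 dB
∠G = 49.86° − 98.27° = -48.41°

At s = jω = j648:
zero (s+113): 113 + j648 → |·| = √(113²+648²) = √432673 ≈ 657.78, ∠ = arctan(648/113) ≈ 80.11°
pole (s+100): 100 + j648 → |·| = √(100²+648²) = √429904 ≈ 655.67, ∠ = arctan(648/100) ≈ 81.23°
pole (s+134): 134 + j648 → |·| = √(134²+648²) = √437860 ≈ 661.71, ∠ = arctan(648/134) ≈ 78.32°
|G| = 500 · 657.78 / 4.3386e+05 ≈ 0.75806
Gain = 20 log₁₀(0.75806) ≈ -2.41 dB
∠G = 80.11° − 159.55° = -79.44°

ω = 134: 8.8 dB, -48.4°; ω = 648: -2.4 dB, -79.4°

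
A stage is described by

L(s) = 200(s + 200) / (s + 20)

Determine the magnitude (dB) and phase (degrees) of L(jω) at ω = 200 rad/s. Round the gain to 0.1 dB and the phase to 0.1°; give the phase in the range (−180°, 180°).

49.0 dB, -39.3°

At s = jω = j200:
zero (s+200): 200 + j200 → |·| = √(200²+200²) = √80000 ≈ 282.84, ∠ = arctan(200/200) ≈ 45.00°
pole (s+20): 20 + j200 → |·| = √(20²+200²) = √40400 ≈ 201, ∠ = arctan(200/20) ≈ 84.29°
|L| = 200 · 282.84 / 201 ≈ 281.43
Gain = 20 log₁₀(281.43) ≈ 48.99 dB
∠L = 45.00° − 84.29° = -39.29°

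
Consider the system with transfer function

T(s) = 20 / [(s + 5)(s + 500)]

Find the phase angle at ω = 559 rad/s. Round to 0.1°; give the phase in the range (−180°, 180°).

-137.7°

At s = jω = j559:
pole (s+5): 5 + j559 → |·| = √(5²+559²) = √312506 ≈ 559.02, ∠ = arctan(559/5) ≈ 89.49°
pole (s+500): 500 + j559 → |·| = √(500²+559²) = √562481 ≈ 749.99, ∠ = arctan(559/500) ≈ 48.19°
∠T = 0.00° − 137.68° = -137.68°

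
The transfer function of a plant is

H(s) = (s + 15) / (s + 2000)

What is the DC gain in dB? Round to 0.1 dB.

H(0) = 15 / 2000 = 0.0075
20 log₁₀(0.0075) ≈ -42.50 dB

-42.5 dB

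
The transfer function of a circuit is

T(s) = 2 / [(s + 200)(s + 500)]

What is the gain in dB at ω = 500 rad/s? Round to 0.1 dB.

-105.6 dB

At s = jω = j500:
pole (s+200): 200 + j500 → |·| = √(200²+500²) = √290000 ≈ 538.52, ∠ = arctan(500/200) ≈ 68.20°
pole (s+500): 500 + j500 → |·| = √(500²+500²) = √500000 ≈ 707.11, ∠ = arctan(500/500) ≈ 45.00°
|T| = 2 / 3.8079e+05 ≈ 5.2522e-06
Gain = 20 log₁₀(5.2522e-06) ≈ -105.59 dB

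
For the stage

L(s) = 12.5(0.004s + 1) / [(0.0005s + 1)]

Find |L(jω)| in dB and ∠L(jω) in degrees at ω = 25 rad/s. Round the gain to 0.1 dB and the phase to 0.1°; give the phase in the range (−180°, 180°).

At ω = 25 rad/s:
zero (1 + j25·0.004) = 1 + j0.1 → |·| ≈ 1.005, ∠ ≈ 5.71°
pole (1 + j25·0.0005) = 1 + j0.0125 → |·| ≈ 1.0001, ∠ ≈ 0.72°
|L| = 12.5 · 1.005 / (1.0001) ≈ 12.561
Gain = 20 log₁₀(12.561) ≈ 21.98 dB
∠L = (5.71°) − (0.72°) = 4.99°

22.0 dB, 5.0°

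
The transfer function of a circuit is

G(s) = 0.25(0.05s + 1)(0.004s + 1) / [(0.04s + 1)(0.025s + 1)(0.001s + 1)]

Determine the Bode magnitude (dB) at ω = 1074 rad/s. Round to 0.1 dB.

At ω = 1074 rad/s:
zero (1 + j1074·0.05) = 1 + j53.7 → |·| ≈ 53.709, ∠ ≈ 88.93°
zero (1 + j1074·0.004) = 1 + j4.296 → |·| ≈ 4.4109, ∠ ≈ 76.90°
pole (1 + j1074·0.04) = 1 + j42.96 → |·| ≈ 42.972, ∠ ≈ 88.67°
pole (1 + j1074·0.025) = 1 + j26.85 → |·| ≈ 26.869, ∠ ≈ 87.87°
pole (1 + j1074·0.001) = 1 + j1.074 → |·| ≈ 1.4675, ∠ ≈ 47.04°
|G| = 0.25 · 53.709 · 4.4109 / (42.972 · 26.869 · 1.4675) ≈ 0.034954
Gain = 20 log₁₀(0.034954) ≈ -29.13 dB

-29.1 dB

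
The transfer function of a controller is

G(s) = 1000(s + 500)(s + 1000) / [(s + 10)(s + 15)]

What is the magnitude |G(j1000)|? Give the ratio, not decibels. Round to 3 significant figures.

1.58e+03

At s = jω = j1000:
zero (s+500): 500 + j1000 → |·| = √(500²+1000²) = √1250000 ≈ 1118, ∠ = arctan(1000/500) ≈ 63.43°
zero (s+1000): 1000 + j1000 → |·| = √(1000²+1000²) = √2000000 ≈ 1414.2, ∠ = arctan(1000/1000) ≈ 45.00°
pole (s+10): 10 + j1000 → |·| = √(10²+1000²) = √1000100 ≈ 1000, ∠ = arctan(1000/10) ≈ 89.43°
pole (s+15): 15 + j1000 → |·| = √(15²+1000²) = √1000225 ≈ 1000.1, ∠ = arctan(1000/15) ≈ 89.14°
|G| = 1000 · 1.5811e+06 / 1.0001e+06 ≈ 1580.9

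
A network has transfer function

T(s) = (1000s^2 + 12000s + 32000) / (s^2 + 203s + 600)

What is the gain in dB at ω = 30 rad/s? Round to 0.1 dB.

Substitute s = j30:
Numerator: 1000(j30)^2 + 12000(j30) + 32000 = -868000 + j360000
Denominator: (j30)^2 + 203(j30) + 600 = -300 + j6090
|N| = √(868000² + 360000²) ≈ 9.3969e+05, ∠N ≈ 157.47°
|D| = √(300² + 6090²) ≈ 6097.4, ∠D ≈ 92.82°
|T| = 9.3969e+05 / 6097.4 ≈ 154.11
Gain = 20 log₁₀(154.11) ≈ 43.76 dB

43.8 dB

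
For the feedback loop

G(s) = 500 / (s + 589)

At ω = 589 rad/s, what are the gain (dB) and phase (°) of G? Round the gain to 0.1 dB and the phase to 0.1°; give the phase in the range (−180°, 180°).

-4.4 dB, -45.0°

Substitute s = j589:
Numerator: 500 = 500 + j0
Denominator: (j589) + 589 = 589 + j589
|N| = √(500² + 0²) ≈ 500, ∠N ≈ 0.00°
|D| = √(589² + 589²) ≈ 832.97, ∠D ≈ 45.00°
|G| = 500 / 832.97 ≈ 0.60026
Gain = 20 log₁₀(0.60026) ≈ -4.43 dB
∠G = 0.00° − 45.00° = -45.00°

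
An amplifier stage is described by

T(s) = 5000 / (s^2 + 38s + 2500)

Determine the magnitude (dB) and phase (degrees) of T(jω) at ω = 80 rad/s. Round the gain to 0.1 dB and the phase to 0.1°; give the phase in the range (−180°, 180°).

0.1 dB, -142.1°

At s = jω = j80:
quadratic: (j80)² + 38·j80 + 2500 = -3900 + j3040 → |·| ≈ 4944.9, ∠ ≈ 142.06°
|T| = 5000 / 4944.9 ≈ 1.0111
Gain = 20 log₁₀(1.0111) ≈ 0.10 dB
∠T = 0.00° − 142.06° = -142.06°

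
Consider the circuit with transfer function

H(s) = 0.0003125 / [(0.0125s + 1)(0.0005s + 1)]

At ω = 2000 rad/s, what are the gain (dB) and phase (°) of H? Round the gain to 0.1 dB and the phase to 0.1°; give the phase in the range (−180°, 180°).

At ω = 2000 rad/s:
pole (1 + j2000·0.0125) = 1 + j25 → |·| ≈ 25.02, ∠ ≈ 87.71°
pole (1 + j2000·0.0005) = 1 + j1 → |·| ≈ 1.4142, ∠ ≈ 45.00°
|H| = 0.0003125 · 1 / (25.02 · 1.4142) ≈ 8.8319e-06
Gain = 20 log₁₀(8.8319e-06) ≈ -101.08 dB
∠H = (0°) − (87.71° + 45.00°) = -132.71°

-101.1 dB, -132.7°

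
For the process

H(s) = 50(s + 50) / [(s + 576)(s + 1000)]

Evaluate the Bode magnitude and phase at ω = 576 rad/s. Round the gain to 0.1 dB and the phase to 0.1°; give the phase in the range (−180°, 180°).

At s = jω = j576:
zero (s+50): 50 + j576 → |·| = √(50²+576²) = √334276 ≈ 578.17, ∠ = arctan(576/50) ≈ 85.04°
pole (s+576): 576 + j576 → |·| = √(576²+576²) = √663552 ≈ 814.59, ∠ = arctan(576/576) ≈ 45.00°
pole (s+1000): 1000 + j576 → |·| = √(1000²+576²) = √1331776 ≈ 1154, ∠ = arctan(576/1000) ≈ 29.94°
|H| = 50 · 578.17 / 9.4004e+05 ≈ 0.030752
Gain = 20 log₁₀(0.030752) ≈ -30.24 dB
∠H = 85.04° − 74.94° = 10.10°

-30.2 dB, 10.1°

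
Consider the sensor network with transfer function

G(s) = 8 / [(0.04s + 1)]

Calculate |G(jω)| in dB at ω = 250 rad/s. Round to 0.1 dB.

At ω = 250 rad/s:
pole (1 + j250·0.04) = 1 + j10 → |·| ≈ 10.05, ∠ ≈ 84.29°
|G| = 8 · 1 / (10.05) ≈ 0.79602
Gain = 20 log₁₀(0.79602) ≈ -1.98 dB

-2.0 dB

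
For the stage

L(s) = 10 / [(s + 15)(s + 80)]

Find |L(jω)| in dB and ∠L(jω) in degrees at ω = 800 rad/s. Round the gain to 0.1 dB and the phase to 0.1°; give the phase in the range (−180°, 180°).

-96.2 dB, -173.2°

At s = jω = j800:
pole (s+15): 15 + j800 → |·| = √(15²+800²) = √640225 ≈ 800.14, ∠ = arctan(800/15) ≈ 88.93°
pole (s+80): 80 + j800 → |·| = √(80²+800²) = √646400 ≈ 803.99, ∠ = arctan(800/80) ≈ 84.29°
|L| = 10 / 6.433e+05 ≈ 1.5545e-05
Gain = 20 log₁₀(1.5545e-05) ≈ -96.17 dB
∠L = 0.00° − 173.22° = -173.22°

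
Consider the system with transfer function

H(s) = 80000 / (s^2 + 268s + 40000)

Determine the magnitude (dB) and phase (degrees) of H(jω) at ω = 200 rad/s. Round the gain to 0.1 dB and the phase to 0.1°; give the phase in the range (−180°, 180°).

At s = jω = j200:
quadratic: (j200)² + 268·j200 + 40000 = 0 + j53600 → |·| ≈ 53600, ∠ ≈ 90.00°
|H| = 80000 / 53600 ≈ 1.4925
Gain = 20 log₁₀(1.4925) ≈ 3.48 dB
∠H = 0.00° − 90.00° = -90.00°

3.5 dB, -90.0°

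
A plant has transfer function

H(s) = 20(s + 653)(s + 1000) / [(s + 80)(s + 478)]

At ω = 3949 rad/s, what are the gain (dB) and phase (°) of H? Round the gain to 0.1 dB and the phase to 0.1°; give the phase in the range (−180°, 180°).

At s = jω = j3949:
zero (s+653): 653 + j3949 → |·| = √(653²+3949²) = √16021010 ≈ 4002.6, ∠ = arctan(3949/653) ≈ 80.61°
zero (s+1000): 1000 + j3949 → |·| = √(1000²+3949²) = √16594601 ≈ 4073.6, ∠ = arctan(3949/1000) ≈ 75.79°
pole (s+80): 80 + j3949 → |·| = √(80²+3949²) = √15601001 ≈ 3949.8, ∠ = arctan(3949/80) ≈ 88.84°
pole (s+478): 478 + j3949 → |·| = √(478²+3949²) = √15823085 ≈ 3977.8, ∠ = arctan(3949/478) ≈ 83.10°
|H| = 20 · 1.6305e+07 / 1.5712e+07 ≈ 20.755
Gain = 20 log₁₀(20.755) ≈ 26.34 dB
∠H = 156.40° − 171.94° = -15.54°

26.3 dB, -15.5°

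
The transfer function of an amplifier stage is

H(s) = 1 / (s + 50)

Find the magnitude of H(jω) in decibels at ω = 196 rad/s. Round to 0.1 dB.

Substitute s = j196:
Numerator: 1 = 1 + j0
Denominator: (j196) + 50 = 50 + j196
|N| = √(1² + 0²) ≈ 1, ∠N ≈ 0.00°
|D| = √(50² + 196²) ≈ 202.28, ∠D ≈ 75.69°
|H| = 1 / 202.28 ≈ 0.0049436
Gain = 20 log₁₀(0.0049436) ≈ -46.12 dB

-46.1 dB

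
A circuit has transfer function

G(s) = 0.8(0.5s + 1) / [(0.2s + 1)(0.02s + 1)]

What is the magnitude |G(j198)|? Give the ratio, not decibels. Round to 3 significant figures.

0.490

At ω = 198 rad/s:
zero (1 + j198·0.5) = 1 + j99 → |·| ≈ 99.005, ∠ ≈ 89.42°
pole (1 + j198·0.2) = 1 + j39.6 → |·| ≈ 39.613, ∠ ≈ 88.55°
pole (1 + j198·0.02) = 1 + j3.96 → |·| ≈ 4.0843, ∠ ≈ 75.83°
|G| = 0.8 · 99.005 / (39.613 · 4.0843) ≈ 0.48954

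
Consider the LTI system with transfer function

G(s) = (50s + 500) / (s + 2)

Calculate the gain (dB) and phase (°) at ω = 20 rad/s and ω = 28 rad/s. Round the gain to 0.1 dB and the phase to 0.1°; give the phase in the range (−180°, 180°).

ω = 20: 34.9 dB, -20.9°; ω = 28: 34.5 dB, -15.6°

Substitute s = j20:
Numerator: 50(j20) + 500 = 500 + j1000
Denominator: (j20) + 2 = 2 + j20
|N| = √(500² + 1000²) ≈ 1118, ∠N ≈ 63.43°
|D| = √(2² + 20²) ≈ 20.1, ∠D ≈ 84.29°
|G| = 1118 / 20.1 ≈ 55.622
Gain = 20 log₁₀(55.622) ≈ 34.90 dB
∠G = 63.43° − 84.29° = -20.86°

Substitute s = j28:
Numerator: 50(j28) + 500 = 500 + j1400
Denominator: (j28) + 2 = 2 + j28
|N| = √(500² + 1400²) ≈ 1486.6, ∠N ≈ 70.35°
|D| = √(2² + 28²) ≈ 28.071, ∠D ≈ 85.91°
|G| = 1486.6 / 28.071 ≈ 52.959
Gain = 20 log₁₀(52.959) ≈ 34.48 dB
∠G = 70.35° − 85.91° = -15.56°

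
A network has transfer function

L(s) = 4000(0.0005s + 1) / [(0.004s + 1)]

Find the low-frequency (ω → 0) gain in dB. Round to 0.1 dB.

72.0 dB

L(0) = 4000 · 1 / 1 = 4000
20 log₁₀(4000) ≈ 72.04 dB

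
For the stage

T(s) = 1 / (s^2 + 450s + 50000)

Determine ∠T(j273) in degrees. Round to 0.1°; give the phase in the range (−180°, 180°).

Substitute s = j273:
Numerator: 1 = 1 + j0
Denominator: (j273)^2 + 450(j273) + 50000 = -24529 + j122850
|N| = √(1² + 0²) ≈ 1, ∠N ≈ 0.00°
|D| = √(24529² + 122850²) ≈ 1.2527e+05, ∠D ≈ 101.29°
∠T = 0.00° − 101.29° = -101.29°

-101.3°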